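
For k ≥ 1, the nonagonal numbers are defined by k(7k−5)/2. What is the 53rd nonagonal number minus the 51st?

53·(7·53 − 5)/2 = 9699 and 51·(7·51 − 5)/2 = 8976.
Difference: 9699 − 8976 = 723.

723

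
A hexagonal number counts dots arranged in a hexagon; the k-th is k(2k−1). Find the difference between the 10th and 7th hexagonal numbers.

99

10·(2·10 − 1) = 190 and 7·(2·7 − 1) = 91.
Difference: 190 − 91 = 99.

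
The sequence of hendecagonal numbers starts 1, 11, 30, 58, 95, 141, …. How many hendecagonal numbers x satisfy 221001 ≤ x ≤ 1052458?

The n-th hendecagonal number is n(9n−7)/2.
Smallest index with value ≥ 221001: n = 222 (giving 221001).
Largest index with value ≤ 1052458: n = 484 (giving 1052458).
Indices 222 through 484: 263 terms.

263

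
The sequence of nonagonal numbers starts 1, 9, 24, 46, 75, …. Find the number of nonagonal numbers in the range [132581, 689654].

250

The n-th nonagonal number is n(7n−5)/2.
Smallest index with value ≥ 132581: n = 195 (giving 132600).
Largest index with value ≤ 689654: n = 444 (giving 688866).
Indices 195 through 444: 250 terms.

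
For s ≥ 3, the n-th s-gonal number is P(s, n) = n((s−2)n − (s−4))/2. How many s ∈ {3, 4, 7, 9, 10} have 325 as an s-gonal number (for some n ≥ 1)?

2

s = 3: P(3, 25) = 325. ✓
s = 4: P(4, 18) = 324 and P(4, 19) = 361; 325 is not s-gonal.
s = 7: P(7, 11) = 286 and P(7, 12) = 342; 325 is not s-gonal.
s = 9: P(9, 10) = 325. ✓
s = 10: P(10, 9) = 297 and P(10, 10) = 370; 325 is not s-gonal.
Hits: s ∈ {3, 9} → 2.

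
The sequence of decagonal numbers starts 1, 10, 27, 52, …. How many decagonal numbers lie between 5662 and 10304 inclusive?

14

The n-th decagonal number is n(4n−3).
Smallest index with value ≥ 5662: n = 38 (giving 5662).
Largest index with value ≤ 10304: n = 51 (giving 10251).
Indices 38 through 51: 14 terms.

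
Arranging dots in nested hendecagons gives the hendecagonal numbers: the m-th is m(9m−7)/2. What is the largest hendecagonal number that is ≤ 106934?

106183

Solve n(9n−7)/2 ≤ 106934 for integer n.
n = 154 gives 106183 ≤ 106934, while n = 155 gives 107570 > 106934; so the answer is 106183.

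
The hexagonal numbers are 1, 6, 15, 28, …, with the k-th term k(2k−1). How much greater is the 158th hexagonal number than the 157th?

Consecutive hexagonal numbers differ by 4n − 3: here 4·158 − 3 = 629.

629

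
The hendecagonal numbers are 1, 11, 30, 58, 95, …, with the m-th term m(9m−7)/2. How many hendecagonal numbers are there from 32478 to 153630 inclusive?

The n-th hendecagonal number is n(9n−7)/2.
Smallest index with value ≥ 32478: n = 86 (giving 32981).
Largest index with value ≤ 153630: n = 185 (giving 153365).
Indices 86 through 185: 100 terms.

100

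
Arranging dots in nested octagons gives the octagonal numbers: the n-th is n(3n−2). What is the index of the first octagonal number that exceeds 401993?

Solve n(3n−2) > 401993 for integer n.
The largest n with value ≤ 401993 is 366 (since 401136 ≤ 401993 < 403333), so the first above is n = 367, value 403333.

367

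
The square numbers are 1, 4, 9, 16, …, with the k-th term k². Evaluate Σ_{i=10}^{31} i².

10131

Σ_{i=10}^{31} i² = 10416 − 285 = 10131.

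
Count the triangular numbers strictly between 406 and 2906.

The n-th triangular number is n(n+1)/2.
Smallest index with value > 406: n = 29 (giving 435).
Largest index with value < 2906: n = 75 (giving 2850).
Indices 29 through 75: 47 terms.

47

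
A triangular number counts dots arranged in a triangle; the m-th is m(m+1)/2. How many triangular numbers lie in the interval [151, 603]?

The n-th triangular number is n(n+1)/2.
Smallest index with value ≥ 151: n = 17 (giving 153).
Largest index with value ≤ 603: n = 34 (giving 595).
Indices 17 through 34: 18 terms.

18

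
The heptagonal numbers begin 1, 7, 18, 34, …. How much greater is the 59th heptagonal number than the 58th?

291

Consecutive heptagonal numbers differ by 5n − 4: here 5·59 − 4 = 291.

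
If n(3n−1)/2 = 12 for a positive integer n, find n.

3

Set n(3n−1)/2 = 12, giving 3n² − n − 24 = 0.
The discriminant is 1 + 24·12 = 289, and √289 = 17.
So n = (1 + 17) / 6 = 18/6 = 3.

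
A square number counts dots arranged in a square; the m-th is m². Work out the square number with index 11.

The 11th square number is n² with n = 11.
11² = 121.

121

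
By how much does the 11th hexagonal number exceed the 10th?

41

Consecutive hexagonal numbers differ by 4n − 3: here 4·11 − 3 = 41.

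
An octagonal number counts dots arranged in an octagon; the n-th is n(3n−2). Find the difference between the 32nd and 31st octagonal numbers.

Consecutive octagonal numbers differ by 6n − 5: here 6·32 − 5 = 187.

187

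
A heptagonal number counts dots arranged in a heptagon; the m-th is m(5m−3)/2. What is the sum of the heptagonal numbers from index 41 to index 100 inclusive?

784180

Σ i(5i−3)/2 = (5Σi² − 3Σi) / 2 over i = 41..100.
Σi = 5050 − 820 = 4230 and Σi² = 338350 − 22140 = 316210.
(5·316210 − 3·4230) / 2 = 1568360/2 = 784180.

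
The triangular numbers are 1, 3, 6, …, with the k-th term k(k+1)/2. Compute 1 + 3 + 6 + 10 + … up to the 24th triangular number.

2600

Σ i(i+1)/2 = (Σi² + Σi) / 2 over i = 1..24.
Σi = 300 and Σi² = 4900.
(1·4900 + 1·300) / 2 = 5200/2 = 2600.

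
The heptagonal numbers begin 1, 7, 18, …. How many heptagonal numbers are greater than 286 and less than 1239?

11

The n-th heptagonal number is n(5n−3)/2.
Smallest index with value > 286: n = 12 (giving 342).
Largest index with value < 1239: n = 22 (giving 1177).
Indices 12 through 22: 11 terms.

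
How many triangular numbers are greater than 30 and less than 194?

12

The n-th triangular number is n(n+1)/2.
Smallest index with value > 30: n = 8 (giving 36).
Largest index with value < 194: n = 19 (giving 190).
Indices 8 through 19: 12 terms.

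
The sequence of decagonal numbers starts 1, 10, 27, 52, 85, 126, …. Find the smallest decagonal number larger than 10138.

10251

Solve n(4n−3) > 10138 for integer n.
The largest n with value ≤ 10138 is 50 (since 9850 ≤ 10138 < 10251), so the first above is n = 51, value 10251.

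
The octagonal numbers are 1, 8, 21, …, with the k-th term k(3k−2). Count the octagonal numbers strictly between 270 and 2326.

The n-th octagonal number is n(3n−2).
Smallest index with value > 270: n = 10 (giving 280).
Largest index with value < 2326: n = 28 (giving 2296).
Indices 10 through 28: 19 terms.

19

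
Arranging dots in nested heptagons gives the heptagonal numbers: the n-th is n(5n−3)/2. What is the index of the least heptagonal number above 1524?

25

Solve n(5n−3)/2 > 1524 for integer n.
The largest n with value ≤ 1524 is 24 (since 1404 ≤ 1524 < 1525), so the first above is n = 25, value 1525.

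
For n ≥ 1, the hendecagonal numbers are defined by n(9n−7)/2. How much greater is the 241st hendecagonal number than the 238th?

241·(9·241 − 7)/2 = 260521 and 238·(9·238 − 7)/2 = 254065.
Difference: 260521 − 254065 = 6456.

6456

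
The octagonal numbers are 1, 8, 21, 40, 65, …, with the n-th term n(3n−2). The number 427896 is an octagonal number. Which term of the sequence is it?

Set n(3n−2) = 427896, giving 3n² − 2n − 427896 = 0.
So n = (2 + 2266) / 6 = 2268/6 = 378.
Check: 378·(3·378 − 2) = 427896. ✓

378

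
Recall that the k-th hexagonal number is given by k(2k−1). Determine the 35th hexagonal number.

2415

The 35th hexagonal number is n(2n−1) with n = 35.
35·(2·35 − 1) = 35·69 = 2415.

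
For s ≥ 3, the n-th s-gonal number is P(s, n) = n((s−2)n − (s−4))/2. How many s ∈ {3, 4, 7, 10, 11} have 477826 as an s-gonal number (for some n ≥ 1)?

1

s = 3: P(3, 977) = 477753 and P(3, 978) = 478731; 477826 is not s-gonal.
s = 4: P(4, 691) = 477481 and P(4, 692) = 478864; 477826 is not s-gonal.
s = 7: P(7, 437) = 476767 and P(7, 438) = 478953; 477826 is not s-gonal.
s = 10: P(10, 346) = 477826. ✓
s = 11: P(11, 326) = 477101 and P(11, 327) = 480036; 477826 is not s-gonal.
Hits: s ∈ {10} → 1.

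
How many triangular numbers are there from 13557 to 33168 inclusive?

93

The n-th triangular number is n(n+1)/2.
Smallest index with value ≥ 13557: n = 165 (giving 13695).
Largest index with value ≤ 33168: n = 257 (giving 33153).
Indices 165 through 257: 93 terms.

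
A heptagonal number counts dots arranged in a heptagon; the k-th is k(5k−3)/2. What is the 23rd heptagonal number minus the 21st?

217

23·(5·23 − 3)/2 = 1288 and 21·(5·21 − 3)/2 = 1071.
Difference: 1288 − 1071 = 217.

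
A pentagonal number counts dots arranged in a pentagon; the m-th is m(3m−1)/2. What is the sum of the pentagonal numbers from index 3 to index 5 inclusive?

Σ i(3i−1)/2 = (3Σi² − Σi) / 2 over i = 3..5.
Σi = 15 − 3 = 12 and Σi² = 55 − 5 = 50.
(3·50 − 1·12) / 2 = 138/2 = 69.

69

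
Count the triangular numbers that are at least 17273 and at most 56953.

152

The n-th triangular number is n(n+1)/2.
Smallest index with value ≥ 17273: n = 186 (giving 17391).
Largest index with value ≤ 56953: n = 337 (giving 56953).
Indices 186 through 337: 152 terms.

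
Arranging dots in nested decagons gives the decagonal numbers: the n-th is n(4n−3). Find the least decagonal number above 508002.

508725

Solve n(4n−3) > 508002 for integer n.
The largest n with value ≤ 508002 is 356 (since 505876 ≤ 508002 < 508725), so the first above is n = 357, value 508725.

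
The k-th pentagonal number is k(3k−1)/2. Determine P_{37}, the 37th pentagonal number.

The 37th pentagonal number is n(3n−1)/2 with n = 37.
37·(3·37 − 1)/2 = 37·110/2 = 37·55 = 2035.

2035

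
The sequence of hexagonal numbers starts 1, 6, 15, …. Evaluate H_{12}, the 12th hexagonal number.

The 12th hexagonal number is n(2n−1) with n = 12.
12·(2·12 − 1) = 12·23 = 276.

276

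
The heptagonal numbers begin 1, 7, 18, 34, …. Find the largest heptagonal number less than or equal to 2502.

2356

Solve n(5n−3)/2 ≤ 2502 for integer n.
n = 31 gives 2356 ≤ 2502, while n = 32 gives 2512 > 2502; so the answer is 2356.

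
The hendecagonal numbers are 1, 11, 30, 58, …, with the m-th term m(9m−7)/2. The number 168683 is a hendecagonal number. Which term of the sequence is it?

194

Set n(9n−7)/2 = 168683, giving 9n² − 7n − 337366 = 0.
The discriminant is 49 + 72·168683 = 12145225, and √12145225 = 3485.
So n = (7 + 3485) / 18 = 3492/18 = 194.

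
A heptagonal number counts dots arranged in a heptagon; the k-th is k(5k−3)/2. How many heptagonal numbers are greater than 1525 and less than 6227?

25

The n-th heptagonal number is n(5n−3)/2.
Smallest index with value > 1525: n = 26 (giving 1651).
Largest index with value < 6227: n = 50 (giving 6175).
Indices 26 through 50: 25 terms.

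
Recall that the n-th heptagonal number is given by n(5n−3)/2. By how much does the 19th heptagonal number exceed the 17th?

177

19·(5·19 − 3)/2 = 874 and 17·(5·17 − 3)/2 = 697.
Difference: 874 − 697 = 177.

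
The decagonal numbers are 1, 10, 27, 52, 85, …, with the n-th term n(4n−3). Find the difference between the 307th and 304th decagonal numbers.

307·(4·307 − 3) = 376075 and 304·(4·304 − 3) = 368752.
Difference: 376075 − 368752 = 7323.

7323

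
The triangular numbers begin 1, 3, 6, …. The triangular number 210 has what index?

Set n(n+1)/2 = 210, giving n² + n − 420 = 0.
The discriminant is 1 + 8·210 = 1681, and √1681 = 41.
So n = (-1 + 41) / 2 = 40/2 = 20.

20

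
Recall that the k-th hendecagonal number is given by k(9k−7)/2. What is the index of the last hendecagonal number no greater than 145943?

180

Solve n(9n−7)/2 ≤ 145943 for integer n.
n = 180 gives 145170 ≤ 145943, while n = 181 gives 146791 > 145943; so the answer is index 180.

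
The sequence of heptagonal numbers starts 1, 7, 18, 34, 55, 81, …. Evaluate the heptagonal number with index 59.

8614

The 59th heptagonal number is n(5n−3)/2 with n = 59.
59·(5·59 − 3)/2 = 59·292/2 = 59·146 = 8614.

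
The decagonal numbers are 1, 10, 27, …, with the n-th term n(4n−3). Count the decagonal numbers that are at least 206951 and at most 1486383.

The n-th decagonal number is n(4n−3).
Smallest index with value ≥ 206951: n = 228 (giving 207252).
Largest index with value ≤ 1486383: n = 609 (giving 1481697).
Indices 228 through 609: 382 terms.

382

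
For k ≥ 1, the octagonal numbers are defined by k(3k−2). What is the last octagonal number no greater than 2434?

2296

Solve n(3n−2) ≤ 2434 for integer n.
n = 28 gives 2296 ≤ 2434, while n = 29 gives 2465 > 2434; so the answer is 2296.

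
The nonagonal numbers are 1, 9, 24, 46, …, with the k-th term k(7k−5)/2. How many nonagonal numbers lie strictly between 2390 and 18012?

The n-th nonagonal number is n(7n−5)/2.
Smallest index with value > 2390: n = 27 (giving 2484).
Largest index with value < 18012: n = 72 (giving 17964).
Indices 27 through 72: 46 terms.

46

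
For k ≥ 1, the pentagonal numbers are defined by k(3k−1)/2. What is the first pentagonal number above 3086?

3151

Solve n(3n−1)/2 > 3086 for integer n.
The largest n with value ≤ 3086 is 45 (since 3015 ≤ 3086 < 3151), so the first above is n = 46, value 3151.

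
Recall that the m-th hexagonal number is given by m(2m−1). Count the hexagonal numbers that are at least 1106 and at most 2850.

15

The n-th hexagonal number is n(2n−1).
Smallest index with value ≥ 1106: n = 24 (giving 1128).
Largest index with value ≤ 2850: n = 38 (giving 2850).
Indices 24 through 38: 15 terms.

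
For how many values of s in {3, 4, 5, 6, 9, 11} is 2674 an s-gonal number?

s = 3: P(3, 72) = 2628 and P(3, 73) = 2701; 2674 is not s-gonal.
s = 4: P(4, 51) = 2601 and P(4, 52) = 2704; 2674 is not s-gonal.
s = 5: P(5, 42) = 2625 and P(5, 43) = 2752; 2674 is not s-gonal.
s = 6: P(6, 36) = 2556 and P(6, 37) = 2701; 2674 is not s-gonal.
s = 9: P(9, 28) = 2674. ✓
s = 11: P(11, 24) = 2508 and P(11, 25) = 2725; 2674 is not s-gonal.
Hits: s ∈ {9} → 1.

1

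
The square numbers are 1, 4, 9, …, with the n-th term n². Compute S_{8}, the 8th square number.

The 8th square number is n² with n = 8.
8² = 64.

64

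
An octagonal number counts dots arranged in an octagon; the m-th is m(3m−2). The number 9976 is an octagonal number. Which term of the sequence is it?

58

Set n(3n−2) = 9976, giving 3n² − 2n − 9976 = 0.
So n = (2 + 346) / 6 = 348/6 = 58.
Check: 58·(3·58 − 2) = 9976. ✓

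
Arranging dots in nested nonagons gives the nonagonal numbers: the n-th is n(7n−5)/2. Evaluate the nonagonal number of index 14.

The 14th nonagonal number is n(7n−5)/2 with n = 14.
14·(7·14 − 5)/2 = 14·93/2 = 651.

651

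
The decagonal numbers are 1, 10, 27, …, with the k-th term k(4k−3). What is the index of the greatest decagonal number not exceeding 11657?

54

Solve n(4n−3) ≤ 11657 for integer n.
n = 54 gives 11502 ≤ 11657, while n = 55 gives 11935 > 11657; so the answer is index 54.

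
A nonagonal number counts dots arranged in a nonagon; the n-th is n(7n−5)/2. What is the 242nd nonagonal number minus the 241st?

1688

Consecutive nonagonal numbers differ by 7n − 6: here 7·242 − 6 = 1688.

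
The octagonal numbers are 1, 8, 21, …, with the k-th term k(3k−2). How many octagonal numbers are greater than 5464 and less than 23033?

44

The n-th octagonal number is n(3n−2).
Smallest index with value > 5464: n = 44 (giving 5720).
Largest index with value < 23033: n = 87 (giving 22533).
Indices 44 through 87: 44 terms.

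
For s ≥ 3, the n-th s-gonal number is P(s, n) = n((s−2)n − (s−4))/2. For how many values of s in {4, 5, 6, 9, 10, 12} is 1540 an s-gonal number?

s = 4: P(4, 39) = 1521 and P(4, 40) = 1600; 1540 is not s-gonal.
s = 5: P(5, 32) = 1520 and P(5, 33) = 1617; 1540 is not s-gonal.
s = 6: P(6, 28) = 1540. ✓
s = 9: P(9, 21) = 1491 and P(9, 22) = 1639; 1540 is not s-gonal.
s = 10: P(10, 20) = 1540. ✓
s = 12: P(12, 17) = 1377 and P(12, 18) = 1548; 1540 is not s-gonal.
Hits: s ∈ {6, 10} → 2.

2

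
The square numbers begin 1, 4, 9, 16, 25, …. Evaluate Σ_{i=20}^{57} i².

Σ_{i=20}^{57} i² = 63365 − 2470 = 60895.

60895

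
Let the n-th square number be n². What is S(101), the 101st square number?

The 101st square number is n² with n = 101.
101² = 10201.

10201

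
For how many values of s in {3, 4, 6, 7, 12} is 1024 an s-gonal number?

s = 3: P(3, 44) = 990 and P(3, 45) = 1035; 1024 is not s-gonal.
s = 4: P(4, 32) = 1024. ✓
s = 6: P(6, 22) = 946 and P(6, 23) = 1035; 1024 is not s-gonal.
s = 7: P(7, 20) = 970 and P(7, 21) = 1071; 1024 is not s-gonal.
s = 12: P(12, 14) = 924 and P(12, 15) = 1065; 1024 is not s-gonal.
Hits: s ∈ {4} → 1.

1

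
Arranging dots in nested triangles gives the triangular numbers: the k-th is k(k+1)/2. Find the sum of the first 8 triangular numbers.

120

Σ i(i+1)/2 = (Σi² + Σi) / 2 over i = 1..8.
Σi = 36 and Σi² = 204.
(1·204 + 1·36) / 2 = 240/2 = 120.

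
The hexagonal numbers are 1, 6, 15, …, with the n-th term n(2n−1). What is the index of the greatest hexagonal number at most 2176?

33

Solve n(2n−1) ≤ 2176 for integer n.
n = 33 gives 2145 ≤ 2176, while n = 34 gives 2278 > 2176; so the answer is index 33.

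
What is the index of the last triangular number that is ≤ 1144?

47

Solve n(n+1)/2 ≤ 1144 for integer n.
n = 47 gives 1128 ≤ 1144, while n = 48 gives 1176 > 1144; so the answer is index 47.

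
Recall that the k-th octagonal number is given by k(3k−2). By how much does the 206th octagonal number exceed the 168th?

42560

206·(3·206 − 2) = 126896 and 168·(3·168 − 2) = 84336.
Difference: 126896 − 84336 = 42560.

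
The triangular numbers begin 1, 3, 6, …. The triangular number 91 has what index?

Set n(n+1)/2 = 91, giving n² + n − 182 = 0.
The discriminant is 1 + 8·91 = 729, and √729 = 27.
So n = (-1 + 27) / 2 = 26/2 = 13.

13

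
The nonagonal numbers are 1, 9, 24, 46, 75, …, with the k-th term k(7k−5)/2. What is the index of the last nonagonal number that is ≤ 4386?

35

Solve n(7n−5)/2 ≤ 4386 for integer n.
n = 35 gives 4200 ≤ 4386, while n = 36 gives 4446 > 4386; so the answer is index 35.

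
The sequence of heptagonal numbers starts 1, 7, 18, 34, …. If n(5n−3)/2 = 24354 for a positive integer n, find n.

99

Set n(5n−3)/2 = 24354, giving 5n² − 3n − 48708 = 0.
The discriminant is 9 + 40·24354 = 974169, and √974169 = 987.
So n = (3 + 987) / 10 = 990/10 = 99.
Check: 99·(5·99 − 3)/2 = 24354. ✓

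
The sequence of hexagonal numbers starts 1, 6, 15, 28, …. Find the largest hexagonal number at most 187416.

Solve n(2n−1) ≤ 187416 for integer n.
n = 306 gives 186966 ≤ 187416, while n = 307 gives 188191 > 187416; so the answer is 186966.

186966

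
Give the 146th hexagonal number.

42486

The 146th hexagonal number is n(2n−1) with n = 146.
146·(2·146 − 1) = 146·291 = 42486.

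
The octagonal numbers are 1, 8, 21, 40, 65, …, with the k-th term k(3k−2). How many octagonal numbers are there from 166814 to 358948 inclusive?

The n-th octagonal number is n(3n−2).
Smallest index with value ≥ 166814: n = 237 (giving 168033).
Largest index with value ≤ 358948: n = 346 (giving 358456).
Indices 237 through 346: 110 terms.

110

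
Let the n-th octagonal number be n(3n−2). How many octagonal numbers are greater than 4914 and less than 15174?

31

The n-th octagonal number is n(3n−2).
Smallest index with value > 4914: n = 41 (giving 4961).
Largest index with value < 15174: n = 71 (giving 14981).
Indices 41 through 71: 31 terms.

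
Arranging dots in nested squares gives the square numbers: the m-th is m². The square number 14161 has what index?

We need n² = 14161, so n = √14161 = 119.

119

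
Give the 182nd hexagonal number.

66066

The 182nd hexagonal number is n(2n−1) with n = 182.
182·(2·182 − 1) = 182·363 = 66066.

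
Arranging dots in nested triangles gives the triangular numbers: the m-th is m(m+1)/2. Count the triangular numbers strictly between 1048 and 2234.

21

The n-th triangular number is n(n+1)/2.
Smallest index with value > 1048: n = 46 (giving 1081).
Largest index with value < 2234: n = 66 (giving 2211).
Indices 46 through 66: 21 terms.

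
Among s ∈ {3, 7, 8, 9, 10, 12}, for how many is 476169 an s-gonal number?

s = 3: P(3, 975) = 475800 and P(3, 976) = 476776; 476169 is not s-gonal.
s = 7: P(7, 436) = 474586 and P(7, 437) = 476767; 476169 is not s-gonal.
s = 8: P(8, 398) = 474416 and P(8, 399) = 476805; 476169 is not s-gonal.
s = 9: P(9, 369) = 475641 and P(9, 370) = 478225; 476169 is not s-gonal.
s = 10: P(10, 345) = 475065 and P(10, 346) = 477826; 476169 is not s-gonal.
s = 12: P(12, 309) = 476169. ✓
Hits: s ∈ {12} → 1.

1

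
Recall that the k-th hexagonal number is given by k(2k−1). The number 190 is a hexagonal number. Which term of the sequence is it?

10

Set n(2n−1) = 190, giving 2n² − n − 190 = 0.
The discriminant is 1 + 8·190 = 1521, and √1521 = 39.
So n = (1 + 39) / 4 = 40/4 = 10.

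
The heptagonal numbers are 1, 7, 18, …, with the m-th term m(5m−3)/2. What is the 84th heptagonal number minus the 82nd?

827

84·(5·84 − 3)/2 = 17514 and 82·(5·82 − 3)/2 = 16687.
Difference: 17514 − 16687 = 827.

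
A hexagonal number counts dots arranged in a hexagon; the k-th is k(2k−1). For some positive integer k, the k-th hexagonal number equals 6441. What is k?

57

Set n(2n−1) = 6441, giving 2n² − n − 6441 = 0.
The discriminant is 1 + 8·6441 = 51529, and √51529 = 227.
So n = (1 + 227) / 4 = 228/4 = 57.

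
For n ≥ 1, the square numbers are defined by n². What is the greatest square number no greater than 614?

Solve n² ≤ 614 for integer n.
n = 24 gives 576 ≤ 614, while n = 25 gives 625 > 614; so the answer is 576.

576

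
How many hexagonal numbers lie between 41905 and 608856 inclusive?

The n-th hexagonal number is n(2n−1).
Smallest index with value ≥ 41905: n = 145 (giving 41905).
Largest index with value ≤ 608856: n = 552 (giving 608856).
Indices 145 through 552: 408 terms.

408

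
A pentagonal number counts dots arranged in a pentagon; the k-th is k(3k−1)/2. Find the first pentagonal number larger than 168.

176

Solve n(3n−1)/2 > 168 for integer n.
The largest n with value ≤ 168 is 10 (since 145 ≤ 168 < 176), so the first above is n = 11, value 176.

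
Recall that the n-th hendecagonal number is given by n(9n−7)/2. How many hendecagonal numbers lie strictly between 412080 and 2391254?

426

The n-th hendecagonal number is n(9n−7)/2.
Smallest index with value > 412080: n = 304 (giving 414808).
Largest index with value < 2391254: n = 729 (giving 2388933).
Indices 304 through 729: 426 terms.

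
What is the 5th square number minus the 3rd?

5² = 25 and 3² = 9.
Difference: 25 − 9 = 16.

16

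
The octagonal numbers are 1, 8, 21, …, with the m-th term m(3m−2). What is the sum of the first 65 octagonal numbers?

Σ i(3i−2) = 3Σi² − 2Σi over i = 1..65.
Σi = 2145 and Σi² = 93665.
3·93665 − 2·2145 = 276705.

276705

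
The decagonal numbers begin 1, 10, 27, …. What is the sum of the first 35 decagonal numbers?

57750

Σ i(4i−3) = 4Σi² − 3Σi over i = 1..35.
Σi = 630 and Σi² = 14910.
4·14910 − 3·630 = 57750.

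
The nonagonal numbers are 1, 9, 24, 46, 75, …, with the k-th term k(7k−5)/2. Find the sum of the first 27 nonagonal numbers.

23310

Σ i(7i−5)/2 = (7Σi² − 5Σi) / 2 over i = 1..27.
Σi = 378 and Σi² = 6930.
(7·6930 − 5·378) / 2 = 46620/2 = 23310.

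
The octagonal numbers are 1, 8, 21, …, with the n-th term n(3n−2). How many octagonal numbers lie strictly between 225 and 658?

The n-th octagonal number is n(3n−2).
Smallest index with value > 225: n = 10 (giving 280).
Largest index with value < 658: n = 15 (giving 645).
Indices 10 through 15: 6 terms.

6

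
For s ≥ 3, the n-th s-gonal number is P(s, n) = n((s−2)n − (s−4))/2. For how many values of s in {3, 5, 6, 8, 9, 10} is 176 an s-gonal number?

s = 3: P(3, 18) = 171 and P(3, 19) = 190; 176 is not s-gonal.
s = 5: P(5, 11) = 176. ✓
s = 6: P(6, 9) = 153 and P(6, 10) = 190; 176 is not s-gonal.
s = 8: P(8, 8) = 176. ✓
s = 9: P(9, 7) = 154 and P(9, 8) = 204; 176 is not s-gonal.
s = 10: P(10, 7) = 175 and P(10, 8) = 232; 176 is not s-gonal.
Hits: s ∈ {5, 8} → 2.

2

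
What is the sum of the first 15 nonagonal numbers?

4040

Σ i(7i−5)/2 = (7Σi² − 5Σi) / 2 over i = 1..15.
Σi = 120 and Σi² = 1240.
(7·1240 − 5·120) / 2 = 8080/2 = 4040.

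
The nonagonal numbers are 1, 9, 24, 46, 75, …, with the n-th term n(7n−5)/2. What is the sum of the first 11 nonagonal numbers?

Σ i(7i−5)/2 = (7Σi² − 5Σi) / 2 over i = 1..11.
Σi = 66 and Σi² = 506.
(7·506 − 5·66) / 2 = 3212/2 = 1606.

1606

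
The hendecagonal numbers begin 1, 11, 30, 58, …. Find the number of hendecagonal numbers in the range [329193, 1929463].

The n-th hendecagonal number is n(9n−7)/2.
Smallest index with value ≥ 329193: n = 271 (giving 329536).
Largest index with value ≤ 1929463: n = 655 (giving 1928320).
Indices 271 through 655: 385 terms.

385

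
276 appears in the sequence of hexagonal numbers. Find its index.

Set n(2n−1) = 276, giving 2n² − n − 276 = 0.
The discriminant is 1 + 8·276 = 2209, and √2209 = 47.
So n = (1 + 47) / 4 = 48/4 = 12.

12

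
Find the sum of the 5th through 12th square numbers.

Σ_{i=5}^{12} i² = 650 − 30 = 620.

620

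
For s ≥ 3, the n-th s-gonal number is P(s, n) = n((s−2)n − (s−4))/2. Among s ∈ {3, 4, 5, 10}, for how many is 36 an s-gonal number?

2

s = 3: P(3, 8) = 36. ✓
s = 4: P(4, 6) = 36. ✓
s = 5: P(5, 5) = 35 and P(5, 6) = 51; 36 is not s-gonal.
s = 10: P(10, 3) = 27 and P(10, 4) = 52; 36 is not s-gonal.
Hits: s ∈ {3, 4} → 2.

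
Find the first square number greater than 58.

64

Solve n² > 58 for integer n.
The largest n with value ≤ 58 is 7 (since 49 ≤ 58 < 64), so the first above is n = 8, value 64.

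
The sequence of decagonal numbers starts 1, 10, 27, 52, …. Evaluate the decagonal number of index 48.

The 48th decagonal number is n(4n−3) with n = 48.
48·(4·48 − 3) = 48·189 = 9072.

9072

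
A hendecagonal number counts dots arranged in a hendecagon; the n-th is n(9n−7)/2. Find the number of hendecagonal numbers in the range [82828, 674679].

251

The n-th hendecagonal number is n(9n−7)/2.
Smallest index with value ≥ 82828: n = 137 (giving 83981).
Largest index with value ≤ 674679: n = 387 (giving 672606).
Indices 137 through 387: 251 terms.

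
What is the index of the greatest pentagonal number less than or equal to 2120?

Solve n(3n−1)/2 ≤ 2120 for integer n.
n = 37 gives 2035 ≤ 2120, while n = 38 gives 2147 > 2120; so the answer is index 37.

37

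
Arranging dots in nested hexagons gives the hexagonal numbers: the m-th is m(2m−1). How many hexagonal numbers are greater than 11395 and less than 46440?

The n-th hexagonal number is n(2n−1).
Smallest index with value > 11395: n = 76 (giving 11476).
Largest index with value < 46440: n = 152 (giving 46056).
Indices 76 through 152: 77 terms.

77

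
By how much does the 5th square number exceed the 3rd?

5² = 25 and 3² = 9.
Difference: 25 − 9 = 16.

16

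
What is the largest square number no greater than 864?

Solve n² ≤ 864 for integer n.
n = 29 gives 841 ≤ 864, while n = 30 gives 900 > 864; so the answer is 841.

841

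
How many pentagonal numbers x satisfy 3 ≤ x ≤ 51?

5

The n-th pentagonal number is n(3n−1)/2.
Smallest index with value ≥ 3: n = 2 (giving 5).
Largest index with value ≤ 51: n = 6 (giving 51).
Indices 2 through 6: 5 terms.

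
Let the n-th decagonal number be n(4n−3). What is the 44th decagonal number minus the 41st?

44·(4·44 − 3) = 7612 and 41·(4·41 − 3) = 6601.
Difference: 7612 − 6601 = 1011.

1011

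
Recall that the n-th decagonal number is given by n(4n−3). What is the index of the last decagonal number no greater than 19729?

Solve n(4n−3) ≤ 19729 for integer n.
n = 70 gives 19390 ≤ 19729, while n = 71 gives 19951 > 19729; so the answer is index 70.

70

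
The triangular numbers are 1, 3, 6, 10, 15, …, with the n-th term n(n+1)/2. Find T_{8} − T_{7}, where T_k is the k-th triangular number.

8

Consecutive triangular numbers differ by n: T_{8} − T_{7} = 8.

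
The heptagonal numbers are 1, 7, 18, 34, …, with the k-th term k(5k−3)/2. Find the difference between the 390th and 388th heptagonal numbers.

3887

390·(5·390 − 3)/2 = 379665 and 388·(5·388 − 3)/2 = 375778.
Difference: 379665 − 375778 = 3887.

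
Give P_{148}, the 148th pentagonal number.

148·(3·148 − 1)/2 = 148·443/2 = 32782.

32782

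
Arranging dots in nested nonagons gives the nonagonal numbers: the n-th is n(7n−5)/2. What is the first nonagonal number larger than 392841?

394296

Solve n(7n−5)/2 > 392841 for integer n.
The largest n with value ≤ 392841 is 335 (since 391950 ≤ 392841 < 394296), so the first above is n = 336, value 394296.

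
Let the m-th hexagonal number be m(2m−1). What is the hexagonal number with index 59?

6903

The 59th hexagonal number is n(2n−1) with n = 59.
59·(2·59 − 1) = 59·117 = 6903.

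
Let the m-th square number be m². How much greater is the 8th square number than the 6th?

8² = 64 and 6² = 36.
Difference: 64 − 36 = 28.

28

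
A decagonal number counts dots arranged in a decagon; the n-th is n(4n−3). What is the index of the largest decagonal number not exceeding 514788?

359

Solve n(4n−3) ≤ 514788 for integer n.
n = 359 gives 514447 ≤ 514788, while n = 360 gives 517320 > 514788; so the answer is index 359.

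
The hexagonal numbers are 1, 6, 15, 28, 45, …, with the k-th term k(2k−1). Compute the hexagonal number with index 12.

The 12th hexagonal number is n(2n−1) with n = 12.
12·(2·12 − 1) = 12·23 = 276.

276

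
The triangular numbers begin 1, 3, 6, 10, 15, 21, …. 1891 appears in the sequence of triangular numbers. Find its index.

Set n(n+1)/2 = 1891, giving n² + n − 3782 = 0.
The discriminant is 1 + 8·1891 = 15129, and √15129 = 123.
So n = (-1 + 123) / 2 = 122/2 = 61.
Check: 61·62/2 = 1891. ✓

61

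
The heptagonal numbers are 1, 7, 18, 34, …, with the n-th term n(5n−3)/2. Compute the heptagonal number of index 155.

The 155th heptagonal number is n(5n−3)/2 with n = 155.
155·(5·155 − 3)/2 = 155·772/2 = 155·386 = 59830.

59830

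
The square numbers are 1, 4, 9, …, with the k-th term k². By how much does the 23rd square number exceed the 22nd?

45

n² − (n−1)² = 2n − 1, so 23² − 22² = 2·23 − 1 = 45.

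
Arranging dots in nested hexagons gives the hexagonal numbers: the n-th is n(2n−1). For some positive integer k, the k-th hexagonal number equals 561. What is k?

17

Set n(2n−1) = 561, giving 2n² − n − 561 = 0.
So n = (1 + 67) / 4 = 68/4 = 17.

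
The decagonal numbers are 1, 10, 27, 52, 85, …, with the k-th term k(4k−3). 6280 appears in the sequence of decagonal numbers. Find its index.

40

Set n(4n−3) = 6280, giving 4n² − 3n − 6280 = 0.
The discriminant is 9 + 16·6280 = 100489, and √100489 = 317.
So n = (3 + 317) / 8 = 320/8 = 40.
Check: 40·(4·40 − 3) = 6280. ✓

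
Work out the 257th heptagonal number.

257·(5·257 − 3)/2 = 257·1282/2 = 257·641 = 164737.

164737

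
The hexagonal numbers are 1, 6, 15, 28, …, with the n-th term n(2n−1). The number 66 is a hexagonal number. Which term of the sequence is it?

Set n(2n−1) = 66, giving 2n² − n − 66 = 0.
The discriminant is 1 + 8·66 = 529, and √529 = 23.
So n = (1 + 23) / 4 = 24/4 = 6.

6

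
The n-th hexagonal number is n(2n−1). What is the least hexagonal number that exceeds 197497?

Solve n(2n−1) > 197497 for integer n.
The largest n with value ≤ 197497 is 314 (since 196878 ≤ 197497 < 198135), so the first above is n = 315, value 198135.

198135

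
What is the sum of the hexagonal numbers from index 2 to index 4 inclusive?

Σ i(2i−1) = 2Σi² − Σi over i = 2..4.
Σi = 10 − 1 = 9 and Σi² = 30 − 1 = 29.
2·29 − 1·9 = 49.

49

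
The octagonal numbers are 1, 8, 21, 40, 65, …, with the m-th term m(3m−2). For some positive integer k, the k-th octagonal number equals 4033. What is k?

Set n(3n−2) = 4033, giving 3n² − 2n − 4033 = 0.
The discriminant is 4 + 12·4033 = 48400, and √48400 = 220.
So n = (2 + 220) / 6 = 222/6 = 37.

37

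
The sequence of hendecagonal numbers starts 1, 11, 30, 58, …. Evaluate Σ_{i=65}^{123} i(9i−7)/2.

Σ i(9i−7)/2 = (9Σi² − 7Σi) / 2 over i = 65..123.
Σi = 7626 − 2080 = 5546 and Σi² = 627874 − 89440 = 538434.
(9·538434 − 7·5546) / 2 = 4807084/2 = 2403542.

2403542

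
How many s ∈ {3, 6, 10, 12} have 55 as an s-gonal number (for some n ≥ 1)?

1

s = 3: P(3, 10) = 55. ✓
s = 6: P(6, 5) = 45 and P(6, 6) = 66; 55 is not s-gonal.
s = 10: P(10, 4) = 52 and P(10, 5) = 85; 55 is not s-gonal.
s = 12: P(12, 3) = 33 and P(12, 4) = 64; 55 is not s-gonal.
Hits: s ∈ {3} → 1.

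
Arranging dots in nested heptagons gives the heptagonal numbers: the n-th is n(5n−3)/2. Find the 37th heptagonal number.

The 37th heptagonal number is n(5n−3)/2 with n = 37.
37·(5·37 − 3)/2 = 37·182/2 = 37·91 = 3367.

3367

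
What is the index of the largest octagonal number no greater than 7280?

Solve n(3n−2) ≤ 7280 for integer n.
n = 49 gives 7105 ≤ 7280, while n = 50 gives 7400 > 7280; so the answer is index 49.

49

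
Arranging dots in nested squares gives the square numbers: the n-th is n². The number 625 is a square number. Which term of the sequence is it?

We need n² = 625, so n = √625 = 25.

25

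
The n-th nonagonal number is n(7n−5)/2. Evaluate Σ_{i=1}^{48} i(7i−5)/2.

Σ i(7i−5)/2 = (7Σi² − 5Σi) / 2 over i = 1..48.
Σi = 1176 and Σi² = 38024.
(7·38024 − 5·1176) / 2 = 260288/2 = 130144.

130144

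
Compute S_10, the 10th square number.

100

The 10th square number is n² with n = 10.
10² = 100.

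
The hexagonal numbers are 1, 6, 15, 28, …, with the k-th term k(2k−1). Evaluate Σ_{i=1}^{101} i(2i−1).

Σ i(2i−1) = 2Σi² − Σi over i = 1..101.
Σi = 5151 and Σi² = 348551.
2·348551 − 1·5151 = 691951.

691951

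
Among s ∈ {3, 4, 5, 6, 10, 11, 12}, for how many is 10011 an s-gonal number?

s = 3: P(3, 141) = 10011. ✓
s = 4: P(4, 100) = 10000 and P(4, 101) = 10201; 10011 is not s-gonal.
s = 5: P(5, 81) = 9801 and P(5, 82) = 10045; 10011 is not s-gonal.
s = 6: P(6, 71) = 10011. ✓
s = 10: P(10, 50) = 9850 and P(10, 51) = 10251; 10011 is not s-gonal.
s = 11: P(11, 47) = 9776 and P(11, 48) = 10200; 10011 is not s-gonal.
s = 12: P(12, 45) = 9945 and P(12, 46) = 10396; 10011 is not s-gonal.
Hits: s ∈ {3, 6} → 2.

2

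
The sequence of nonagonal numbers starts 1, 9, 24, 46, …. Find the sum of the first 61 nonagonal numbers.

266631

Σ i(7i−5)/2 = (7Σi² − 5Σi) / 2 over i = 1..61.
Σi = 1891 and Σi² = 77531.
(7·77531 − 5·1891) / 2 = 533262/2 = 266631.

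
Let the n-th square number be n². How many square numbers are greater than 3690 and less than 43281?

148

The n-th square number is n².
Smallest index with value > 3690: n = 61 (giving 3721).
Largest index with value < 43281: n = 208 (giving 43264).
Indices 61 through 208: 148 terms.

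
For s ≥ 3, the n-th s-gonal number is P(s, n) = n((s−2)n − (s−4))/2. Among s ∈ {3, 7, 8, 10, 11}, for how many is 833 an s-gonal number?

s = 3: P(3, 40) = 820 and P(3, 41) = 861; 833 is not s-gonal.
s = 7: P(7, 18) = 783 and P(7, 19) = 874; 833 is not s-gonal.
s = 8: P(8, 17) = 833. ✓
s = 10: P(10, 14) = 742 and P(10, 15) = 855; 833 is not s-gonal.
s = 11: P(11, 14) = 833. ✓
Hits: s ∈ {8, 11} → 2.

2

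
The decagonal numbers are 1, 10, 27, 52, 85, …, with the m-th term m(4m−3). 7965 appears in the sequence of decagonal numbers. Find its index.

Set n(4n−3) = 7965, giving 4n² − 3n − 7965 = 0.
The discriminant is 9 + 16·7965 = 127449, and √127449 = 357.
So n = (3 + 357) / 8 = 360/8 = 45.
Check: 45·(4·45 − 3) = 7965. ✓

45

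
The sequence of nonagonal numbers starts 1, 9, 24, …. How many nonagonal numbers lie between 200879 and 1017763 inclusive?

The n-th nonagonal number is n(7n−5)/2.
Smallest index with value ≥ 200879: n = 240 (giving 201000).
Largest index with value ≤ 1017763: n = 539 (giving 1015476).
Indices 240 through 539: 300 terms.

300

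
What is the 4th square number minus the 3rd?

7

n² − (n−1)² = 2n − 1, so 4² − 3² = 2·4 − 1 = 7.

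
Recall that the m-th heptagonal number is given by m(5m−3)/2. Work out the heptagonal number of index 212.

112042

212·(5·212 − 3)/2 = 212·1057/2 = 112042.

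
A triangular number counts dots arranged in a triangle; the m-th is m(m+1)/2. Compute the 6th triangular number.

The 6th triangular number is n(n+1)/2 with n = 6.
6·7/2 = 42/2 = 21.

21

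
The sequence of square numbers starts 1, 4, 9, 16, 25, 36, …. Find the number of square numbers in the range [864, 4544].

The n-th square number is n².
Smallest index with value ≥ 864: n = 30 (giving 900).
Largest index with value ≤ 4544: n = 67 (giving 4489).
Indices 30 through 67: 38 terms.

38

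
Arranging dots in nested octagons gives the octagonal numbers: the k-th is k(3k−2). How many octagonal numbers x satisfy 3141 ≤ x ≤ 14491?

The n-th octagonal number is n(3n−2).
Smallest index with value ≥ 3141: n = 33 (giving 3201).
Largest index with value ≤ 14491: n = 69 (giving 14145).
Indices 33 through 69: 37 terms.

37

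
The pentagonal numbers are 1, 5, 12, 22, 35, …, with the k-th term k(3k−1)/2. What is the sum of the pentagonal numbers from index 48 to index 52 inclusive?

18640

Σ i(3i−1)/2 = (3Σi² − Σi) / 2 over i = 48..52.
Σi = 1378 − 1128 = 250 and Σi² = 48230 − 35720 = 12510.
(3·12510 − 1·250) / 2 = 37280/2 = 18640.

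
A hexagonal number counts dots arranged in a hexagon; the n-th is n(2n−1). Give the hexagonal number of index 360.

258840

The 360th hexagonal number is n(2n−1) with n = 360.
360·(2·360 − 1) = 360·719 = 258840.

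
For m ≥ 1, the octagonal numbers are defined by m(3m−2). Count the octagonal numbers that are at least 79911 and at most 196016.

The n-th octagonal number is n(3n−2).
Smallest index with value ≥ 79911: n = 164 (giving 80360).
Largest index with value ≤ 196016: n = 255 (giving 194565).
Indices 164 through 255: 92 terms.

92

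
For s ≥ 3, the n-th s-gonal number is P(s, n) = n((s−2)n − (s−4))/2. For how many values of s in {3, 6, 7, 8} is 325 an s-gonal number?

2

s = 3: P(3, 25) = 325. ✓
s = 6: P(6, 13) = 325. ✓
s = 7: P(7, 11) = 286 and P(7, 12) = 342; 325 is not s-gonal.
s = 8: P(8, 10) = 280 and P(8, 11) = 341; 325 is not s-gonal.
Hits: s ∈ {3, 6} → 2.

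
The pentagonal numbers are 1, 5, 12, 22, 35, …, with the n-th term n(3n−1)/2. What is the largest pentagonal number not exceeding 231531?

231477

Solve n(3n−1)/2 ≤ 231531 for integer n.
n = 393 gives 231477 ≤ 231531, while n = 394 gives 232657 > 231531; so the answer is 231477.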